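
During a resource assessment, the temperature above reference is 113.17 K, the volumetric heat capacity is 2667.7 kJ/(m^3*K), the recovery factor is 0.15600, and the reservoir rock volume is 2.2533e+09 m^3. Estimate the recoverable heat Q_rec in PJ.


Step 1: Q_s = Vr*rhoc*dT/1e12 = 2.2533e+09*2667.7*113.17/1e12 = 680.2794 PJ
Step 2: Q_rec = Q_s * RF = 680.2794 * 0.156 = 106.12 PJ
Q_rec = 106.12 PJ


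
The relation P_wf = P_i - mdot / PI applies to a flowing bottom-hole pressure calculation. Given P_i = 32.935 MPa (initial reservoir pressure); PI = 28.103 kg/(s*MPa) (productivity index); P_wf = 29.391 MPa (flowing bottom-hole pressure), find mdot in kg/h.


mdot = (P_i - P_wf) * PI
mdot = (32.935 - 29.391) * 28.103
mdot = 99.59703 kg/s
Convert: 99.59703 kg/s * 3600.0 = 3.5855e+05 kg/h
mdot = 3.5855e+05 kg/h


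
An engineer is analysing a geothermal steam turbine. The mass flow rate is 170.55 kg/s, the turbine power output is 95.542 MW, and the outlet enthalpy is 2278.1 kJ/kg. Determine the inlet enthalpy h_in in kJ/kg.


h_in = h_out + P * 1000 / mdot
h_in = 2278.1 + 95.542 * 1000 / 170.55
h_in = 2838.3 kJ/kg


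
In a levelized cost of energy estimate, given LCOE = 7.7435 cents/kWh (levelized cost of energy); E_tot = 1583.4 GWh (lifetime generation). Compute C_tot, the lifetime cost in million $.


C_tot = LCOE / 100 * E_tot
C_tot = 7.7435 / 100 * 1583.4
C_tot = 122.61 million $


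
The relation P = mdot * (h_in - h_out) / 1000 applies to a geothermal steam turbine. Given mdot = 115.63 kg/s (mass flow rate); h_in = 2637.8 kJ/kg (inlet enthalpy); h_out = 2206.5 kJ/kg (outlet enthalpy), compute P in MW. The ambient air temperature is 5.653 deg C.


P = mdot * (h_in - h_out) / 1000
P = 115.63 * (2637.8 - 2206.5) / 1000
P = 49.871 MW


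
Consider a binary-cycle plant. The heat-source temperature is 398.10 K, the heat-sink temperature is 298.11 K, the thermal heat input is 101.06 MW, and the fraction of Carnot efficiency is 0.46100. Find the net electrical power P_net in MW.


Step 1: eta = (1 - Tc/Th)*f = (1 - 298.11/398.1)*0.461 = 0.1157885
Step 2: P_net = eta * Q_in = 0.1157885 * 101.06 = 11.702 MW
P_net = 11.702 MW


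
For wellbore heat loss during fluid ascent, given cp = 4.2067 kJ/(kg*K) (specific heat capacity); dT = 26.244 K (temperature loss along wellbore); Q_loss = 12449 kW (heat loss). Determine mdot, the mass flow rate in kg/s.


mdot = Q_loss / (cp * dT)
mdot = 12449 / (4.2067 * 26.244)
mdot = 112.76 kg/s


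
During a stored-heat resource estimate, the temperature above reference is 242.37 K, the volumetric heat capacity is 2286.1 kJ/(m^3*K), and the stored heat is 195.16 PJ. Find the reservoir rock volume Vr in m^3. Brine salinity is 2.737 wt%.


Vr = Q_s * 1e12 / (rhoc * dT)
Vr = 195.16 * 1e12 / (2286.1 * 242.37)
Vr = 3.5222e+08 m^3


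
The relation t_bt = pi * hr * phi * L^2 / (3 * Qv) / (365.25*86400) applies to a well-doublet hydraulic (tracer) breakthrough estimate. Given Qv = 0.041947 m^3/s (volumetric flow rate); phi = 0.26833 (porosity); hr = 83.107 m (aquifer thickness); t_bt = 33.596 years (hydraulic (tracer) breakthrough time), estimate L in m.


L = sqrt(t_bt*365.25*86400*3*Qv / (pi*hr*phi))
L = sqrt(33.596*365.25*86400*3*0.041947 / (pi*83.107*0.26833))
L = 1380.0 m


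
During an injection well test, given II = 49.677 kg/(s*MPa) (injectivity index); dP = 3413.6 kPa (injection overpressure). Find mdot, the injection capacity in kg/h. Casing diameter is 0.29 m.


mdot = II * dP / 1000
mdot = 49.677 * 3413.6 / 1000
mdot = 169.5774 kg/s
Convert: 169.5774 kg/s * 3600.0 = 6.1048e+05 kg/h
mdot = 6.1048e+05 kg/h


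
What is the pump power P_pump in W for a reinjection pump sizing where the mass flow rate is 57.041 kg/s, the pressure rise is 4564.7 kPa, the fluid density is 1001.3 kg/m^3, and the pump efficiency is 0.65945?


P_pump = mdot * dP / (rho * eta)
P_pump = 57.041 * 4564.7 / (1001.3 * 0.65945)
P_pump = 394.3241 kW
Convert: 394.3241 kW * 1000.0 = 3.9432e+05 W
P_pump = 3.9432e+05 W


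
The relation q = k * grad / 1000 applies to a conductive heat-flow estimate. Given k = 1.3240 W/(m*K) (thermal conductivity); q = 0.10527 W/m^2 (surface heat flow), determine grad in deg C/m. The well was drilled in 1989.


grad = q * 1000 / k
grad = 0.10527 * 1000 / 1.3240
grad = 79.50906 deg C/km
Convert: 79.50906 deg C/km * 0.001 = 0.079509 deg C/m
grad = 0.079509 deg C/m


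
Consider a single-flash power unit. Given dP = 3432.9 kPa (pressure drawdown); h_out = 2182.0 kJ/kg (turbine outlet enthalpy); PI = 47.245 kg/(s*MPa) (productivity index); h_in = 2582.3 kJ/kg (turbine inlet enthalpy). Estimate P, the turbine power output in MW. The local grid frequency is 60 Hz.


Step 1: mdot = PI * dP / 1000 = 47.245 * 3432.9 / 1000 = 162.1874 kg/s
Step 2: P = mdot*(h_in - h_out)/1000 = 162.1874*(2582.3 - 2182.0)/1000 = 64.924 MW
P = 64.924 MW


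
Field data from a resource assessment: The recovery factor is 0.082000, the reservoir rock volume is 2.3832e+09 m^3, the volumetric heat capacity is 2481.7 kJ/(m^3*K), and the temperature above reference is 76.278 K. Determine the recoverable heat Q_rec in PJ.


Step 1: Q_s = Vr*rhoc*dT/1e12 = 2.3832e+09*2481.7*76.278/1e12 = 451.1376 PJ
Step 2: Q_rec = Q_s * RF = 451.1376 * 0.082 = 36.993 PJ
Q_rec = 36.993 PJ


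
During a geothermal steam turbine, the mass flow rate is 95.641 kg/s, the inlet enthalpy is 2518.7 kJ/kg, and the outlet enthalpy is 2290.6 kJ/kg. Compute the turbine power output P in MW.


P = mdot * (h_in - h_out) / 1000
P = 95.641 * (2518.7 - 2290.6) / 1000
P = 21.816 MW


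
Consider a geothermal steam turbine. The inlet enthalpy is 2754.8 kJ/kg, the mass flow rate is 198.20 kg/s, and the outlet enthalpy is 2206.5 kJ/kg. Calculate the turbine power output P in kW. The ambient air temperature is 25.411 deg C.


P = mdot * (h_in - h_out) / 1000
P = 198.20 * (2754.8 - 2206.5) / 1000
P = 108.6731 MW
Convert: 108.6731 MW * 1000.0 = 1.0867e+05 kW
P = 1.0867e+05 kW


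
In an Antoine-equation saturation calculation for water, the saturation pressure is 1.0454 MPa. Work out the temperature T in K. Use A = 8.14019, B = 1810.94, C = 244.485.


T = B / (A - log10(P_sat * 760 / 0.101325)) - C
T = 1810.94 / (8.14019 - log10(1.0454 * 760 / 0.101325)) - 244.485
T = 182.0390 deg C
Convert to K: 182.0390 + 273.15 = 455.19 K
T = 455.19 K


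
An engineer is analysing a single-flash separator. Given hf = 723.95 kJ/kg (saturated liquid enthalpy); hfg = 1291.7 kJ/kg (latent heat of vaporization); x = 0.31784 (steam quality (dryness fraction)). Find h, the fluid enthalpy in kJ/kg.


h = hf + x * hfg
h = 723.95 + 0.31784 * 1291.7
h = 1134.5 kJ/kg


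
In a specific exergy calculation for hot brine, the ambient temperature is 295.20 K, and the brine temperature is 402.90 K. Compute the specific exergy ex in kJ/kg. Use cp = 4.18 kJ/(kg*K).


ex = cp * ((T_b - T_0) - T_0 * ln(T_b/T_0))
ex = 4.18 * ((402.90 - 295.20) - 295.20 * ln(402.90/295.20))
ex = 66.388 kJ/kg


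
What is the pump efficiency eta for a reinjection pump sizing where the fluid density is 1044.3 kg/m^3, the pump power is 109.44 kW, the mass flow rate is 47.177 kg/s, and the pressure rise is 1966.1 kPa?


eta = mdot * dP / (rho * P_pump)
eta = 47.177 * 1966.1 / (1044.3 * 109.44)
eta = 0.81159


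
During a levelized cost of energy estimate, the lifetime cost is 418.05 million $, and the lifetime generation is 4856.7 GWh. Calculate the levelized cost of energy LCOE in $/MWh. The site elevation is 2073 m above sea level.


LCOE = C_tot / E_tot * 100
LCOE = 418.05 / 4856.7 * 100
LCOE = 8.607697 cents/kWh
Convert: 8.607697 cents/kWh * 10.0 = 86.077 $/MWh
LCOE = 86.077 $/MWh


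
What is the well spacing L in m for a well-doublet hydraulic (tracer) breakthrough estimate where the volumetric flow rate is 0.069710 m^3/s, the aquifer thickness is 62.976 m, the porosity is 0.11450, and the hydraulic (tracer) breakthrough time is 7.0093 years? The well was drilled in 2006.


L = sqrt(t_bt*365.25*86400*3*Qv / (pi*hr*phi))
L = sqrt(7.0093*365.25*86400*3*0.069710 / (pi*62.976*0.11450))
L = 1429.0 m


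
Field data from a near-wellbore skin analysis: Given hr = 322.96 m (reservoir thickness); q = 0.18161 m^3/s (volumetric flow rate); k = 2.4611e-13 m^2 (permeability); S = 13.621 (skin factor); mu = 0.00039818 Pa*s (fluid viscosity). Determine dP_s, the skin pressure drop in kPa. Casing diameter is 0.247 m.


dP_s = S * q * mu / (2*pi*k*hr) / 1000
dP_s = 13.621 * 0.18161 * 0.00039818 / (2*pi*2.4611e-13*322.96) / 1000
dP_s = 1972.3 kPa


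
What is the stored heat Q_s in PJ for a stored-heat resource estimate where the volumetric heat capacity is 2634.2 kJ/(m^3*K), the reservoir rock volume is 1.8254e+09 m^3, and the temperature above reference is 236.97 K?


Q_s = Vr * rhoc * dT / 1e12
Q_s = 1.8254e+09 * 2634.2 * 236.97 / 1e12
Q_s = 1139.5 PJ


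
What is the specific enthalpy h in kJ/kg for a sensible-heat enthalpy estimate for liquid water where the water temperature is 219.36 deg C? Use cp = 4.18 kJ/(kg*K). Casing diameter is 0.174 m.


h = cp * T
h = 4.18 * 219.36
h = 916.92 kJ/kg


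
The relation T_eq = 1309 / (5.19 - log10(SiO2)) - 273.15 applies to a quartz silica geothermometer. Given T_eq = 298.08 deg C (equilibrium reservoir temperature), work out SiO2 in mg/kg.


SiO2 = 10^(5.19 - 1309/(T_eq + 273.15))
SiO2 = 10^(5.19 - 1309/(298.08 + 273.15))
SiO2 = 791.51 mg/kg


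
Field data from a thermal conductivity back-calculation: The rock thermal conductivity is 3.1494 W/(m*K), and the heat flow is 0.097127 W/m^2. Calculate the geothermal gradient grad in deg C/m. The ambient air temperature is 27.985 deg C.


grad = q / k * 1000
grad = 0.097127 / 3.1494 * 1000
grad = 30.83984 deg C/km
Convert: 30.83984 deg C/km * 0.001 = 0.030840 deg C/m
grad = 0.030840 deg C/m


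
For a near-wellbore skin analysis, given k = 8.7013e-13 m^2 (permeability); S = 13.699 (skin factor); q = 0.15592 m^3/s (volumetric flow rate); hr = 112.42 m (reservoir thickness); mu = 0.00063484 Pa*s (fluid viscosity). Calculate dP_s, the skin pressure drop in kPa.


dP_s = S * q * mu / (2*pi*k*hr) / 1000
dP_s = 13.699 * 0.15592 * 0.00063484 / (2*pi*8.7013e-13*112.42) / 1000
dP_s = 2206.2 kPa


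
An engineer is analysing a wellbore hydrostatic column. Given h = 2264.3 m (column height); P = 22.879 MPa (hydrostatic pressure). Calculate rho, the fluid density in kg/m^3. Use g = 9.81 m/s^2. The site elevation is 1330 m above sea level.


rho = P * 1e6 / (g * h)
rho = 22.879 * 1e6 / (9.81 * 2264.3)
rho = 1030.0 kg/m^3


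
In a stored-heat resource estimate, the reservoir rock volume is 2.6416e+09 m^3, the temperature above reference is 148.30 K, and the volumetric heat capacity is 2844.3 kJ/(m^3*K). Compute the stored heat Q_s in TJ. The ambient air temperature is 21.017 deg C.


Q_s = Vr * rhoc * dT / 1e12
Q_s = 2.6416e+09 * 2844.3 * 148.30 / 1e12
Q_s = 1114.252 PJ
Convert: 1114.252 PJ * 1000.0 = 1.1143e+06 TJ
Q_s = 1.1143e+06 TJ


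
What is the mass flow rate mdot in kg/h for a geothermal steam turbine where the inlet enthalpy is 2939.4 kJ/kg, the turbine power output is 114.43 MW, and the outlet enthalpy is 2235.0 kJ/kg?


mdot = P * 1000 / (h_in - h_out)
mdot = 114.43 * 1000 / (2939.4 - 2235.0)
mdot = 162.4503 kg/s
Convert: 162.4503 kg/s * 3600.0 = 5.8482e+05 kg/h
mdot = 5.8482e+05 kg/h


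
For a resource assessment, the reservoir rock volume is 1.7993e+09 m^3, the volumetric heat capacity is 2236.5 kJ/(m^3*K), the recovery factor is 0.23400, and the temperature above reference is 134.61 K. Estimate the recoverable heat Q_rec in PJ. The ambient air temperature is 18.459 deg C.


Step 1: Q_s = Vr*rhoc*dT/1e12 = 1.7993e+09*2236.5*134.61/1e12 = 541.6887 PJ
Step 2: Q_rec = Q_s * RF = 541.6887 * 0.234 = 126.76 PJ
Q_rec = 126.76 PJ


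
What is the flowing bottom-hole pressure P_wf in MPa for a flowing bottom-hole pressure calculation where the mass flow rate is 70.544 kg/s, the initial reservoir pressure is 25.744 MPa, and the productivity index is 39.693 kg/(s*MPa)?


P_wf = P_i - mdot / PI
P_wf = 25.744 - 70.544 / 39.693
P_wf = 23.967 MPa


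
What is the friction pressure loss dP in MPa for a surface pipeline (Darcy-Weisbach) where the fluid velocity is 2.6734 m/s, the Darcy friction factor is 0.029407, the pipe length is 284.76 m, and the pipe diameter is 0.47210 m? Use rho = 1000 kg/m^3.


dP = f * (L/D) * (rho*vel^2/2) / 1000
dP = 0.029407 * (284.76/0.47210) * (1000*2.6734^2/2) / 1000
dP = 63.38604 kPa
Convert: 63.38604 kPa * 0.001 = 0.063386 MPa
dP = 0.063386 MPa


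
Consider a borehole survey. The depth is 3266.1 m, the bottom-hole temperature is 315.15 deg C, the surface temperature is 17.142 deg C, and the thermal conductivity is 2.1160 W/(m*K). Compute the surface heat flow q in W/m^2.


Step 1: grad = (T_d - T_surf)/d * 1000 = (315.15 - 17.142)/3266.1 * 1000 = 91.24277 deg C/km
Step 2: q = k * grad / 1000 = 2.116 * 91.24277 / 1000 = 0.19307 W/m^2
q = 0.19307 W/m^2


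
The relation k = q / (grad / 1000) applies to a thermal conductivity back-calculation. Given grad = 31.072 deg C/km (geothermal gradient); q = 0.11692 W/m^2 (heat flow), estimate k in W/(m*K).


k = q / (grad / 1000)
k = 0.11692 / (31.072 / 1000)
k = 3.7629 W/(m*K)


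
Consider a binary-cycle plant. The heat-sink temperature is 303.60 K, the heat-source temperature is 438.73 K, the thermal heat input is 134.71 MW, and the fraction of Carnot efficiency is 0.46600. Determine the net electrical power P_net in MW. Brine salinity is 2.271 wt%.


Step 1: eta = (1 - Tc/Th)*f = (1 - 303.6/438.73)*0.466 = 0.1435292
Step 2: P_net = eta * Q_in = 0.1435292 * 134.71 = 19.335 MW
P_net = 19.335 MW


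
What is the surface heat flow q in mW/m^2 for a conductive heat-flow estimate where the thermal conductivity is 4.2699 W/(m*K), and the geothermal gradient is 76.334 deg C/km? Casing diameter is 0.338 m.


q = k * grad / 1000
q = 4.2699 * 76.334 / 1000
q = 0.3259385 W/m^2
Convert: 0.3259385 W/m^2 * 1000.0 = 325.94 mW/m^2
q = 325.94 mW/m^2


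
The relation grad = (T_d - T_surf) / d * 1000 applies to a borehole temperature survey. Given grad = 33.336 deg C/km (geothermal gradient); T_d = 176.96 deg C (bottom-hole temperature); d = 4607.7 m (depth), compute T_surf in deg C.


T_surf = T_d - grad * d / 1000
T_surf = 176.96 - 33.336 * 4607.7 / 1000
T_surf = 23.358 deg C


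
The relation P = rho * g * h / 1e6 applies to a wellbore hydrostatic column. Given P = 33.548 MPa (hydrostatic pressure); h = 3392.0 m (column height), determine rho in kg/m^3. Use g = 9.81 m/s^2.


rho = P * 1e6 / (g * h)
rho = 33.548 * 1e6 / (9.81 * 3392.0)
rho = 1008.2 kg/m^3


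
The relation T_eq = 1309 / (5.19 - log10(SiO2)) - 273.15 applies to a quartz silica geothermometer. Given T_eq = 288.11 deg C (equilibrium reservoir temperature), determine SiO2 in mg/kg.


SiO2 = 10^(5.19 - 1309/(T_eq + 273.15))
SiO2 = 10^(5.19 - 1309/(288.11 + 273.15))
SiO2 = 720.69 mg/kg


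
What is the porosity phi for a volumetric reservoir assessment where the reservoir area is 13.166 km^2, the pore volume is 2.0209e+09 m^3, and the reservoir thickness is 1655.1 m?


phi = Vp / (A * 1e6 * hr)
phi = 2.0209e+09 / (13.166 * 1e6 * 1655.1)
phi = 0.092740


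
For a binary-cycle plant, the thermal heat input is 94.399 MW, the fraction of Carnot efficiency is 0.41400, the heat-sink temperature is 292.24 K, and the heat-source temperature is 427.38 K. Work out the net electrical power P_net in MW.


Step 1: eta = (1 - Tc/Th)*f = (1 - 292.24/427.38)*0.414 = 0.1309092
Step 2: P_net = eta * Q_in = 0.1309092 * 94.399 = 12.358 MW
P_net = 12.358 MW


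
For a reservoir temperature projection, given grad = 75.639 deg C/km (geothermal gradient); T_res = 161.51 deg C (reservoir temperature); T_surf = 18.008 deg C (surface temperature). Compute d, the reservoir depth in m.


d = (T_res - T_surf) / grad * 1000
d = (161.51 - 18.008) / 75.639 * 1000
d = 1897.2 m


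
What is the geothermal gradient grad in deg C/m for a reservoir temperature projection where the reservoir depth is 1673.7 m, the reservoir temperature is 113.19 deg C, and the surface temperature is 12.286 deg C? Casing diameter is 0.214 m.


grad = (T_res - T_surf) / d * 1000
grad = (113.19 - 12.286) / 1673.7 * 1000
grad = 60.28798 deg C/km
Convert: 60.28798 deg C/km * 0.001 = 0.060288 deg C/m
grad = 0.060288 deg C/m


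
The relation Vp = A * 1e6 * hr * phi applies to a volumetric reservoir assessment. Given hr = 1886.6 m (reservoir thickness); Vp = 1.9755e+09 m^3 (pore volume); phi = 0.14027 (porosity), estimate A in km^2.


A = Vp / (1e6 * hr * phi)
A = 1.9755e+09 / (1e6 * 1886.6 * 0.14027)
A = 7.4650 km^2


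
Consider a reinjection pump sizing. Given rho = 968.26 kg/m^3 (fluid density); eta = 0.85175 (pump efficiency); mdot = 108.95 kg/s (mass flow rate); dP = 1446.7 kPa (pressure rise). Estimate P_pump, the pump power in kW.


P_pump = mdot * dP / (rho * eta)
P_pump = 108.95 * 1446.7 / (968.26 * 0.85175)
P_pump = 191.12 kW


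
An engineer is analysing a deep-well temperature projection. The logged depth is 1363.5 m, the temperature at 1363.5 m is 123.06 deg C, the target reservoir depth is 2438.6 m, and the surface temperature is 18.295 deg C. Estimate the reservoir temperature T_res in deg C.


Step 1: grad = (T_d1 - T_surf)/d1 * 1000 = (123.06 - 18.295)/1363.5 * 1000 = 76.83535 deg C/km
Step 2: T_res = T_surf + grad*d2/1000 = 18.295 + 76.83535*2438.6/1000 = 205.67 deg C
T_res = 205.67 deg C


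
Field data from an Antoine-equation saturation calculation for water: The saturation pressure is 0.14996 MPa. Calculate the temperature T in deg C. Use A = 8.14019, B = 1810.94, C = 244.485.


T = B / (A - log10(P_sat * 760 / 0.101325)) - C
T = 1810.94 / (8.14019 - log10(0.14996 * 760 / 0.101325)) - 244.485
T = 111.36 deg C


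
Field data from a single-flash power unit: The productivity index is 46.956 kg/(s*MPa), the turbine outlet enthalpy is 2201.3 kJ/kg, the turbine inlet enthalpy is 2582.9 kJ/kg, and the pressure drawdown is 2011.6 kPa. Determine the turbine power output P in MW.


Step 1: mdot = PI * dP / 1000 = 46.956 * 2011.6 / 1000 = 94.45669 kg/s
Step 2: P = mdot*(h_in - h_out)/1000 = 94.45669*(2582.9 - 2201.3)/1000 = 36.045 MW
P = 36.045 MW


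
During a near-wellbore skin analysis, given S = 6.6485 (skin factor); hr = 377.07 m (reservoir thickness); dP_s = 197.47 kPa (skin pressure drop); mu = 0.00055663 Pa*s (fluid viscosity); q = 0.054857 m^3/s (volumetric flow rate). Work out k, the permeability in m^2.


k = S*q*mu / (2*pi*dP_s*1000*hr)
k = 6.6485*0.054857*0.00055663 / (2*pi*197.47*1000*377.07)
k = 4.3393e-13 m^2


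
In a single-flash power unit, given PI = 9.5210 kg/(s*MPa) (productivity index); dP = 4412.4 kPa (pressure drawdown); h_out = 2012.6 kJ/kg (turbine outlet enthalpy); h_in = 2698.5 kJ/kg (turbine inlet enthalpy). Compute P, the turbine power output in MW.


Step 1: mdot = PI * dP / 1000 = 9.521 * 4412.4 / 1000 = 42.01046 kg/s
Step 2: P = mdot*(h_in - h_out)/1000 = 42.01046*(2698.5 - 2012.6)/1000 = 28.815 MW
P = 28.815 MW


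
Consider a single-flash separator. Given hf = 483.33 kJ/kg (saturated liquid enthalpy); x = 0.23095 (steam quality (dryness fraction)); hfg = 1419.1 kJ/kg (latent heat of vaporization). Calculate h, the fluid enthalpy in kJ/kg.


h = hf + x * hfg
h = 483.33 + 0.23095 * 1419.1
h = 811.07 kJ/kg


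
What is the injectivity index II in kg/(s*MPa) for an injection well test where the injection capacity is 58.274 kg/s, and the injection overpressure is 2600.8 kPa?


II = mdot * 1000 / dP
II = 58.274 * 1000 / 2600.8
II = 22.406 kg/(s*MPa)


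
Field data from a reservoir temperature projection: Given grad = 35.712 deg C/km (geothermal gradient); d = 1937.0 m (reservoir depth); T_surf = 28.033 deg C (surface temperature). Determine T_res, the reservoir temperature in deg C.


T_res = T_surf + grad * d / 1000
T_res = 28.033 + 35.712 * 1937.0 / 1000
T_res = 97.207 deg C


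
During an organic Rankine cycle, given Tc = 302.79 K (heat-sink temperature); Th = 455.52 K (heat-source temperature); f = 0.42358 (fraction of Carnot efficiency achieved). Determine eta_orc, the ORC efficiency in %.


eta_orc = (1 - Tc/Th) * f * 100
eta_orc = (1 - 302.79/455.52) * 0.42358 * 100
eta_orc = 14.202 %


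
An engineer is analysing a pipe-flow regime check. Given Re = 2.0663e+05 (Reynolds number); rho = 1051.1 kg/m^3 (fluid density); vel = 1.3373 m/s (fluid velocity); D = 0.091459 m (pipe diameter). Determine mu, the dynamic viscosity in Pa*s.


mu = rho * vel * D / Re
mu = 1051.1 * 1.3373 * 0.091459 / 2.0663e+05
mu = 0.00062217 Pa*s


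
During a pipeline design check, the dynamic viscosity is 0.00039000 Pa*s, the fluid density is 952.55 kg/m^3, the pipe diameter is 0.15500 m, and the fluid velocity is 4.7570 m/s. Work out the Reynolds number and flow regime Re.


Step 1: Re = rho*vel*D/mu = 952.55*4.757*0.155/0.00039 = 1.8009e+06
Step 2: Re = 1.8009e+06 > 4000, so flow is turbulent.
Re = 1.8009e+06 (turbulent)


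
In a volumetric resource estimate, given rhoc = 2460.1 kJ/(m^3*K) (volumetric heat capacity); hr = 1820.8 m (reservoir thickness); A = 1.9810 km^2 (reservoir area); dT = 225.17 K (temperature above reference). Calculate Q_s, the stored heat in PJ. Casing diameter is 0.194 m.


Step 1: Vr = A*1e6*hr = 1.981*1e6*1820.8 = 3.607005e+09 m^3
Step 2: Q_s = Vr*rhoc*dT/1e12 = 3.607005e+09*2460.1*225.17/1e12 = 1998.1 PJ
Q_s = 1998.1 PJ


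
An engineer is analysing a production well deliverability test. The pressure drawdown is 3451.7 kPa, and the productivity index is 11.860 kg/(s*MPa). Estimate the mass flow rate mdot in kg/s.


mdot = PI * dP / 1000
mdot = 11.860 * 3451.7 / 1000
mdot = 40.937 kg/s


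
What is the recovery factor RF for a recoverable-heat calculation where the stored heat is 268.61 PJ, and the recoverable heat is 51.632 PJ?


RF = Q_rec / Q_s
RF = 51.632 / 268.61
RF = 0.19222


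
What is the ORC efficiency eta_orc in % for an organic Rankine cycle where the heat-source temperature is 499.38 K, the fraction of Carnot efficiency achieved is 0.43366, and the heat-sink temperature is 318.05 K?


eta_orc = (1 - Tc/Th) * f * 100
eta_orc = (1 - 318.05/499.38) * 0.43366 * 100
eta_orc = 15.747 %


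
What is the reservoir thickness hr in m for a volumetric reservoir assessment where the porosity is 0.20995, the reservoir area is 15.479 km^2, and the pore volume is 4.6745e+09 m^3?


hr = Vp / (A * 1e6 * phi)
hr = 4.6745e+09 / (15.479 * 1e6 * 0.20995)
hr = 1438.4 m


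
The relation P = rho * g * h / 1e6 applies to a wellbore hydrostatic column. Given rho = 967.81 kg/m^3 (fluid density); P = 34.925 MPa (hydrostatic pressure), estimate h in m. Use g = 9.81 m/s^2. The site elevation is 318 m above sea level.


h = P * 1e6 / (g * rho)
h = 34.925 * 1e6 / (9.81 * 967.81)
h = 3678.6 m


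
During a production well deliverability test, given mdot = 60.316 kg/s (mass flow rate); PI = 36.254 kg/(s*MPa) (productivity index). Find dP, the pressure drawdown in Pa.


dP = mdot * 1000 / PI
dP = 60.316 * 1000 / 36.254
dP = 1663.706 kPa
Convert: 1663.706 kPa * 1000.0 = 1.6637e+06 Pa
dP = 1.6637e+06 Pa


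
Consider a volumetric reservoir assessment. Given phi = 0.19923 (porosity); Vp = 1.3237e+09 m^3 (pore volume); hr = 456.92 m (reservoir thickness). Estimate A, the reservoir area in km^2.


A = Vp / (1e6 * hr * phi)
A = 1.3237e+09 / (1e6 * 456.92 * 0.19923)
A = 14.541 km^2


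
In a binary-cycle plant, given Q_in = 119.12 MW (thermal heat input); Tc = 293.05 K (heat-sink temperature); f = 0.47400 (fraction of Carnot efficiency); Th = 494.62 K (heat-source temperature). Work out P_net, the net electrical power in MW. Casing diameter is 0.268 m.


Step 1: eta = (1 - Tc/Th)*f = (1 - 293.05/494.62)*0.474 = 0.1931668
Step 2: P_net = eta * Q_in = 0.1931668 * 119.12 = 23.010 MW
P_net = 23.010 MW


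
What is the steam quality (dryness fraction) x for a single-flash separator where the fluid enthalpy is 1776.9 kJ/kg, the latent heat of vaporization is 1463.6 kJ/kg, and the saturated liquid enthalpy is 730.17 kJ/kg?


x = (h - hf) / hfg
x = (1776.9 - 730.17) / 1463.6
x = 0.71517


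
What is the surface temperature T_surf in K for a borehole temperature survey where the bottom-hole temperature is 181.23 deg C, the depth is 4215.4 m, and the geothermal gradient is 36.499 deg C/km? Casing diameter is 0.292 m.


T_surf = T_d - grad * d / 1000
T_surf = 181.23 - 36.499 * 4215.4 / 1000
T_surf = 27.37212 deg C
Convert to K: 27.37212 + 273.15 = 300.52 K
T_surf = 300.52 K


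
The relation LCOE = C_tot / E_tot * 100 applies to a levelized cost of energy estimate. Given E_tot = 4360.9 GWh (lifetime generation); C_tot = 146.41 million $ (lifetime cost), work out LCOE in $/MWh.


LCOE = C_tot / E_tot * 100
LCOE = 146.41 / 4360.9 * 100
LCOE = 3.357334 cents/kWh
Convert: 3.357334 cents/kWh * 10.0 = 33.573 $/MWh
LCOE = 33.573 $/MWh


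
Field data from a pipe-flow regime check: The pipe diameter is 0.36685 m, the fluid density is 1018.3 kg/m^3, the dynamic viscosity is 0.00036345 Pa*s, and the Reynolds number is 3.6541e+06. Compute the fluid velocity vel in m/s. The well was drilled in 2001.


vel = Re * mu / (rho * D)
vel = 3.6541e+06 * 0.00036345 / (1018.3 * 0.36685)
vel = 3.5552 m/s


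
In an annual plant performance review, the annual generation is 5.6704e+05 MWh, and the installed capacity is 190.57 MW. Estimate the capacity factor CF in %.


CF = E_a / (cap * 8760) * 100
CF = 5.6704e+05 / (190.57 * 8760) * 100
CF = 33.967 %


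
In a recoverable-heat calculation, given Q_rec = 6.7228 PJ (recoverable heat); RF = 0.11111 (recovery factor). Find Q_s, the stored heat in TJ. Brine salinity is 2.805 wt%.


Q_s = Q_rec / RF
Q_s = 6.7228 / 0.11111
Q_s = 60.50581 PJ
Convert: 60.50581 PJ * 1000.0 = 60506 TJ
Q_s = 60506 TJ


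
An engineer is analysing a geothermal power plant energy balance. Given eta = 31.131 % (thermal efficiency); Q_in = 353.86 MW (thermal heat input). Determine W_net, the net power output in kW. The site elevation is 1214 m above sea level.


W_net = eta / 100 * Q_in
W_net = 31.131 / 100 * 353.86
W_net = 110.1602 MW
Convert: 110.1602 MW * 1000.0 = 1.1016e+05 kW
W_net = 1.1016e+05 kW


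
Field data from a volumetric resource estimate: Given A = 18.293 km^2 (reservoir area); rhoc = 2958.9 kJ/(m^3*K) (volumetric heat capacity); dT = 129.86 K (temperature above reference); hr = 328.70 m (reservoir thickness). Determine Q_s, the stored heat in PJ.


Step 1: Vr = A*1e6*hr = 18.293*1e6*328.7 = 6.012909e+09 m^3
Step 2: Q_s = Vr*rhoc*dT/1e12 = 6.012909e+09*2958.9*129.86/1e12 = 2310.4 PJ
Q_s = 2310.4 PJ


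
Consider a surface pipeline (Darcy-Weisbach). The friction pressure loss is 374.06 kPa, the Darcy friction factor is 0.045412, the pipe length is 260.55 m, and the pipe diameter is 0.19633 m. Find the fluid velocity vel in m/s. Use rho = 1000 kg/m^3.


vel = sqrt(dP*1000*2*D / (f*L*rho))
vel = sqrt(374.06*1000*2*0.19633 / (0.045412*260.55*1000))
vel = 3.5233 m/s


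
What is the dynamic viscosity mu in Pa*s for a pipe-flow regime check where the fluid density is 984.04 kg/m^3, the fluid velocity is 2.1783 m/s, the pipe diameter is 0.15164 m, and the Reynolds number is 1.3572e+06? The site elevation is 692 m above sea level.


mu = rho * vel * D / Re
mu = 984.04 * 2.1783 * 0.15164 / 1.3572e+06
mu = 0.00023950 Pa*s


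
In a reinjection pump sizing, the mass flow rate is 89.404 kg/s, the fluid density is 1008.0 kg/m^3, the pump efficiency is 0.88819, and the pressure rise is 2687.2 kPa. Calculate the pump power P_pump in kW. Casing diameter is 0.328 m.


P_pump = mdot * dP / (rho * eta)
P_pump = 89.404 * 2687.2 / (1008.0 * 0.88819)
P_pump = 268.34 kW


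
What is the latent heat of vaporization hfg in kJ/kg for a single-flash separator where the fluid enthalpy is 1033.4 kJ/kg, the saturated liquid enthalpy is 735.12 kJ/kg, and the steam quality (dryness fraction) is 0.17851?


hfg = (h - hf) / x
hfg = (1033.4 - 735.12) / 0.17851
hfg = 1670.9 kJ/kg


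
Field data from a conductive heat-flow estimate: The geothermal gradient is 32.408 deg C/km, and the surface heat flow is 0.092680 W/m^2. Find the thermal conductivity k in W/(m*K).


k = q * 1000 / grad
k = 0.092680 * 1000 / 32.408
k = 2.8598 W/(m*K)


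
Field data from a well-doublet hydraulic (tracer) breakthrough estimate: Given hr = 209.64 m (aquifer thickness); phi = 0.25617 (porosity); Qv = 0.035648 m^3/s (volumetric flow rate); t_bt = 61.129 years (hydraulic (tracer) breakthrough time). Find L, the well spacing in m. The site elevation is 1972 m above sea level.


L = sqrt(t_bt*365.25*86400*3*Qv / (pi*hr*phi))
L = sqrt(61.129*365.25*86400*3*0.035648 / (pi*209.64*0.25617))
L = 1105.8 m


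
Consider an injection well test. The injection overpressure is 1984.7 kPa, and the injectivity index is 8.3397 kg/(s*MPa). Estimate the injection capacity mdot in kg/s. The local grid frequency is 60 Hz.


mdot = II * dP / 1000
mdot = 8.3397 * 1984.7 / 1000
mdot = 16.552 kg/s


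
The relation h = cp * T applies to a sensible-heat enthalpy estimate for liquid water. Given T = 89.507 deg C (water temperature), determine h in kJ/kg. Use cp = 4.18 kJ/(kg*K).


h = cp * T
h = 4.18 * 89.507
h = 374.14 kJ/kg


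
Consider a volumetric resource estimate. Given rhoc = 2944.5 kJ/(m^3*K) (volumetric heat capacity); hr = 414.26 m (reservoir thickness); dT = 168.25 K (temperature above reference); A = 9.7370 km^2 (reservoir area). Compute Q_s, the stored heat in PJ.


Step 1: Vr = A*1e6*hr = 9.737*1e6*414.26 = 4.033650e+09 m^3
Step 2: Q_s = Vr*rhoc*dT/1e12 = 4.033650e+09*2944.5*168.25/1e12 = 1998.3 PJ
Q_s = 1998.3 PJ


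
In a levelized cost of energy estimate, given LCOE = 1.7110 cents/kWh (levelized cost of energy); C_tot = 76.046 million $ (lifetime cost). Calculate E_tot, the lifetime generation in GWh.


E_tot = C_tot / LCOE * 100
E_tot = 76.046 / 1.7110 * 100
E_tot = 4444.5 GWh


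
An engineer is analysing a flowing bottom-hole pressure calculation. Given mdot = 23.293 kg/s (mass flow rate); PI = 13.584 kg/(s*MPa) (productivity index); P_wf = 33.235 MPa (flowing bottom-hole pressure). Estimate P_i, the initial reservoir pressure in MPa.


P_i = P_wf + mdot / PI
P_i = 33.235 + 23.293 / 13.584
P_i = 34.950 MPa


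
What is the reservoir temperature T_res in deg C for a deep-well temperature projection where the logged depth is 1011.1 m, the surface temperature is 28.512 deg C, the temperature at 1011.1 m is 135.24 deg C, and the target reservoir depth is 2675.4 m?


Step 1: grad = (T_d1 - T_surf)/d1 * 1000 = (135.24 - 28.512)/1011.1 * 1000 = 105.5563 deg C/km
Step 2: T_res = T_surf + grad*d2/1000 = 28.512 + 105.5563*2675.4/1000 = 310.92 deg C
T_res = 310.92 deg C


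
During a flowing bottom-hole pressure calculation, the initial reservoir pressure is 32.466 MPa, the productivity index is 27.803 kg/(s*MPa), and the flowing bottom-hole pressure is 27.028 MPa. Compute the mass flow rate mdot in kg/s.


mdot = (P_i - P_wf) * PI
mdot = (32.466 - 27.028) * 27.803
mdot = 151.19 kg/s


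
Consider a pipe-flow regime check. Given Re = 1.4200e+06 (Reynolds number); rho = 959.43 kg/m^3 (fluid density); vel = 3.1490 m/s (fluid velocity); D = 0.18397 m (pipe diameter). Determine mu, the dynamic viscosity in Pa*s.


mu = rho * vel * D / Re
mu = 959.43 * 3.1490 * 0.18397 / 1.4200e+06
mu = 0.00039142 Pa*s


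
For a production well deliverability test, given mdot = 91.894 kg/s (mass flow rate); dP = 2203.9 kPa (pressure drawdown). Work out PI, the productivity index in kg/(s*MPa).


PI = mdot * 1000 / dP
PI = 91.894 * 1000 / 2203.9
PI = 41.696 kg/(s*MPa)


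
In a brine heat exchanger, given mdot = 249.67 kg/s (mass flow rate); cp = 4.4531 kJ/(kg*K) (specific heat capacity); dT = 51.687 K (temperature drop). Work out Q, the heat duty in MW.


Q = mdot * cp * dT / 1000
Q = 249.67 * 4.4531 * 51.687 / 1000
Q = 57.466 MW


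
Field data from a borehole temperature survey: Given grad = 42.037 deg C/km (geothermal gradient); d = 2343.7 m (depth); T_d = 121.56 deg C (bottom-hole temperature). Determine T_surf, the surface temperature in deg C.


T_surf = T_d - grad * d / 1000
T_surf = 121.56 - 42.037 * 2343.7 / 1000
T_surf = 23.038 deg C


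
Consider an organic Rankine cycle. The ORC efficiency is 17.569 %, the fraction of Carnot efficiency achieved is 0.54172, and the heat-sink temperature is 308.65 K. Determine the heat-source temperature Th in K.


Th = Tc / (1 - (eta_orc/100)/f)
Th = 308.65 / (1 - (17.569/100)/0.54172)
Th = 456.80 K


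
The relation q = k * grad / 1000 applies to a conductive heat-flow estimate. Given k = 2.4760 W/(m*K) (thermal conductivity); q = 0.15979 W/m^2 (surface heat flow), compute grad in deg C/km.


grad = q * 1000 / k
grad = 0.15979 * 1000 / 2.4760
grad = 64.536 deg C/km


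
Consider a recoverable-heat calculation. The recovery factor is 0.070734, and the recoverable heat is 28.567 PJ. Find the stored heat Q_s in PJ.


Q_s = Q_rec / RF
Q_s = 28.567 / 0.070734
Q_s = 403.87 PJ


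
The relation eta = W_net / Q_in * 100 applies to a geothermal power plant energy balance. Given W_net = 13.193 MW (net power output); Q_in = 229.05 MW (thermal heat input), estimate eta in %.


eta = W_net / Q_in * 100
eta = 13.193 / 229.05 * 100
eta = 5.7599 %


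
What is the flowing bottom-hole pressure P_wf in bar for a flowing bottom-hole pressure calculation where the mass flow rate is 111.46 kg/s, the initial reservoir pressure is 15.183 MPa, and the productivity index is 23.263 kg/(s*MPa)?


P_wf = P_i - mdot / PI
P_wf = 15.183 - 111.46 / 23.263
P_wf = 10.39170 MPa
Convert: 10.39170 MPa * 10.0 = 103.92 bar
P_wf = 103.92 bar


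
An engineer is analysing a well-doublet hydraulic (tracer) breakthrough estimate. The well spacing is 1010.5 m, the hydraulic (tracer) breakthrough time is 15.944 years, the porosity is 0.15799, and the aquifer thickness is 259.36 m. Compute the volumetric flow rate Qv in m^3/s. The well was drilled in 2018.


Qv = pi*hr*phi*L^2 / (3*t_bt*365.25*86400)
Qv = pi*259.36*0.15799*1010.5^2 / (3*15.944*365.25*86400)
Qv = 0.087083 m^3/s


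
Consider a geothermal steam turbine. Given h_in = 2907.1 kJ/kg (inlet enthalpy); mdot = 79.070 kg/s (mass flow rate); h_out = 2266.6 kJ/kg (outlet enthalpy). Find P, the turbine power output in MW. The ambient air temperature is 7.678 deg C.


P = mdot * (h_in - h_out) / 1000
P = 79.070 * (2907.1 - 2266.6) / 1000
P = 50.644 MW


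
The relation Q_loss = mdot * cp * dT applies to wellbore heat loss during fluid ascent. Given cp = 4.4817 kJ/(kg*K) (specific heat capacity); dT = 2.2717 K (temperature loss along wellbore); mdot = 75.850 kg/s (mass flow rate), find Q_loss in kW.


Q_loss = mdot * cp * dT
Q_loss = 75.850 * 4.4817 * 2.2717
Q_loss = 772.23 kW


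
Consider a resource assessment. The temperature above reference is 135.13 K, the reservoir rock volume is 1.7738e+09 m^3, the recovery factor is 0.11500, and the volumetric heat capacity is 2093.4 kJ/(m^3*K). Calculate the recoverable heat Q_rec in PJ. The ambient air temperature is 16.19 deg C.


Step 1: Q_s = Vr*rhoc*dT/1e12 = 1.7738e+09*2093.4*135.13/1e12 = 501.7746 PJ
Step 2: Q_rec = Q_s * RF = 501.7746 * 0.115 = 57.704 PJ
Q_rec = 57.704 PJ


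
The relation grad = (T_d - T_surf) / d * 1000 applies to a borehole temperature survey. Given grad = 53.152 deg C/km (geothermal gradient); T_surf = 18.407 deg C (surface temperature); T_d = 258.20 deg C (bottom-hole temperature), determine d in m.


d = (T_d - T_surf) / grad * 1000
d = (258.20 - 18.407) / 53.152 * 1000
d = 4511.5 m


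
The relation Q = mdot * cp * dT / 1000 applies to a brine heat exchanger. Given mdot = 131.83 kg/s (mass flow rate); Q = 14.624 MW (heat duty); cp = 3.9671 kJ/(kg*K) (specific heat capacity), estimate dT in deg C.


dT = Q * 1000 / (mdot * cp)
dT = 14.624 * 1000 / (131.83 * 3.9671)
dT = 27.96268 K
Convert (temperature difference, 1 K = 1 deg C): 27.96268 K = 27.96268 deg C
dT = 27.963 deg C


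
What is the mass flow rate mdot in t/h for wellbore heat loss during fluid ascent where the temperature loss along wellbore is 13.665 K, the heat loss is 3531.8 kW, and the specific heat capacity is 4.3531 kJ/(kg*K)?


mdot = Q_loss / (cp * dT)
mdot = 3531.8 / (4.3531 * 13.665)
mdot = 59.37284 kg/s
Convert: 59.37284 kg/s * 3.6 = 213.74 t/h
mdot = 213.74 t/h


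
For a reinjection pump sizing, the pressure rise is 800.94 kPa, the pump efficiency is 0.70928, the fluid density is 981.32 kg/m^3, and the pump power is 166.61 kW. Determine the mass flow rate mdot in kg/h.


mdot = P_pump * rho * eta / dP
mdot = 166.61 * 981.32 * 0.70928 / 800.94
mdot = 144.7870 kg/s
Convert: 144.7870 kg/s * 3600.0 = 5.2123e+05 kg/h
mdot = 5.2123e+05 kg/h


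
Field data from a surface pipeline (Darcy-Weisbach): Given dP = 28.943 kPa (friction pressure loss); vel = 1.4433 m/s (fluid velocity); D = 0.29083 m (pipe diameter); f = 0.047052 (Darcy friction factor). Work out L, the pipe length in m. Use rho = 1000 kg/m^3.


L = dP*1000*D / (f*rho*vel^2/2)
L = 28.943*1000*0.29083 / (0.047052*1000*1.4433^2/2)
L = 171.76 m


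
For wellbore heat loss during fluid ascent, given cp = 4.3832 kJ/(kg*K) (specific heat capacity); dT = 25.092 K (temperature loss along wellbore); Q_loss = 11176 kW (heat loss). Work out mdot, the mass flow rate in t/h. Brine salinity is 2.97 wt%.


mdot = Q_loss / (cp * dT)
mdot = 11176 / (4.3832 * 25.092)
mdot = 101.6155 kg/s
Convert: 101.6155 kg/s * 3.6 = 365.82 t/h
mdot = 365.82 t/h


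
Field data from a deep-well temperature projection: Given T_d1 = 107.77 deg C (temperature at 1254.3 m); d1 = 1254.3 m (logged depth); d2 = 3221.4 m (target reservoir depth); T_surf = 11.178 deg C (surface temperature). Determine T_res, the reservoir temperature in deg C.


Step 1: grad = (T_d1 - T_surf)/d1 * 1000 = (107.77 - 11.178)/1254.3 * 1000 = 77.00869 deg C/km
Step 2: T_res = T_surf + grad*d2/1000 = 11.178 + 77.00869*3221.4/1000 = 259.25 deg C
T_res = 259.25 deg C


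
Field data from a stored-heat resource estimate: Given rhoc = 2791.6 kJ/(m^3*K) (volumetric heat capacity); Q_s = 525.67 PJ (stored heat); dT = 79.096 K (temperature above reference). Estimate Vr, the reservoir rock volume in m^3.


Vr = Q_s * 1e12 / (rhoc * dT)
Vr = 525.67 * 1e12 / (2791.6 * 79.096)
Vr = 2.3807e+09 m^3


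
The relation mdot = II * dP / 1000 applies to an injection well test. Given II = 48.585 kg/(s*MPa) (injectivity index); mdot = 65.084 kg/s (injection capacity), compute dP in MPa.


dP = mdot * 1000 / II
dP = 65.084 * 1000 / 48.585
dP = 1339.590 kPa
Convert: 1339.590 kPa * 0.001 = 1.3396 MPa
dP = 1.3396 MPa


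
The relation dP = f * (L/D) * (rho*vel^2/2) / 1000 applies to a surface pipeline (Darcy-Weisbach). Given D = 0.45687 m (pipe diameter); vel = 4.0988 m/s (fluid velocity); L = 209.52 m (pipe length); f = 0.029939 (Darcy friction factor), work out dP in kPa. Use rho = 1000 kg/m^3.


dP = f * (L/D) * (rho*vel^2/2) / 1000
dP = 0.029939 * (209.52/0.45687) * (1000*4.0988^2/2) / 1000
dP = 115.33 kPa


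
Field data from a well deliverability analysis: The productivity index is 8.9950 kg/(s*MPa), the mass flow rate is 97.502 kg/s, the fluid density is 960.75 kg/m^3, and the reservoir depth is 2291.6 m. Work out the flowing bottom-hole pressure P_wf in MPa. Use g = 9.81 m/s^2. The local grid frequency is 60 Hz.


Step 1: P_i = rho*g*h/1e6 = 960.75*9.81*2291.6/1e6 = 21.59823 MPa
Step 2: P_wf = P_i - mdot/PI = 21.59823 - 97.502/8.995 = 10.759 MPa
P_wf = 10.759 MPa


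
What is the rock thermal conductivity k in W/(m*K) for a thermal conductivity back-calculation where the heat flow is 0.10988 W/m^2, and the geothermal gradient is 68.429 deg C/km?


k = q / (grad / 1000)
k = 0.10988 / (68.429 / 1000)
k = 1.6058 W/(m*K)
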